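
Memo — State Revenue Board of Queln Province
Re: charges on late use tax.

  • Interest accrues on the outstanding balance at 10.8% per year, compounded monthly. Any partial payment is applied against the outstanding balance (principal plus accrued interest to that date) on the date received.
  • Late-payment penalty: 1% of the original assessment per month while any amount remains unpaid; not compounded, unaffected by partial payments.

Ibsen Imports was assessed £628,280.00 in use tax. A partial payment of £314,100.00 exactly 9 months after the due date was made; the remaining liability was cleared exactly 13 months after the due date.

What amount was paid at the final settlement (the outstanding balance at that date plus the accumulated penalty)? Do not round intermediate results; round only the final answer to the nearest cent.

£462,007.45

Monthly rate = 10.8% ÷ 12 = 0.9%
Balance at month 9: £628,280.0000 × (1 + 0.009)^9 = £681,041.7419…
After £314,100.00 payment: £681,041.7419… − £314,100.00 = £366,941.7419…
Balance at month 13: £366,941.7419… × (1 + 0.009)^4 = £380,331.0507…
Penalty: 13 × 1% × £628,280.00 = £81,676.40
Final settlement = outstanding balance + penalty = £380,331.0507… + £81,676.40 = £462,007.45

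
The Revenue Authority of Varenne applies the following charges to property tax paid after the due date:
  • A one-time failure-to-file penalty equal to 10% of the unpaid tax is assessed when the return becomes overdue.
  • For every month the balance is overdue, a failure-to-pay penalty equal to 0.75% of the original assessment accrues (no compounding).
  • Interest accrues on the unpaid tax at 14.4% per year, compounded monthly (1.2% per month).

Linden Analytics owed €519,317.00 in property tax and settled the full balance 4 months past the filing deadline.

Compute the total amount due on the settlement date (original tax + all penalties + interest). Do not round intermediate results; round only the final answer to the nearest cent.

Failure-to-file penalty: 10% × €519,317.00 = €51,931.70
Failure-to-pay penalty = 0.75% × €519,317.00 × 4 mo = €15,579.51
Interest: €519,317.00 × ((1 + 0.012)^4 − 1) = €519,317.00 × 0.0488709… = €25,379.5062…
Total = €519,317.00 + €67,511.2100 + €25,379.5062… = €612,207.72

€612,207.72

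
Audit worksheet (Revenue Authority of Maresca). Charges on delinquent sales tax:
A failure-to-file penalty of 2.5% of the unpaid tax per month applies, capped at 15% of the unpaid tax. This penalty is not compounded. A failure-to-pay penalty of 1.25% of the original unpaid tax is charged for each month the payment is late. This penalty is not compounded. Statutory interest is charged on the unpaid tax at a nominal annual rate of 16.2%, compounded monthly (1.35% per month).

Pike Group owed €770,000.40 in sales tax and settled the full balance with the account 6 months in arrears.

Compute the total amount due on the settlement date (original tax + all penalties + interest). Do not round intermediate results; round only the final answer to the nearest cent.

Failure-to-file: 6 × 2.5% × €770,000.40 = €115,500.06, capped at 15% × €770,000.40 = €115,500.06
Failure-to-pay penalty: 6 × 1.25% × €770,000.40 = €57,750.03
Interest: €770,000.40 × ((1 + 0.0135)^6 − 1) = €770,000.40 × 0.0837835… = €64,513.2965…
Total = €770,000.40 + €173,250.0900 + €64,513.2965… = €1,007,763.79

€1,007,763.79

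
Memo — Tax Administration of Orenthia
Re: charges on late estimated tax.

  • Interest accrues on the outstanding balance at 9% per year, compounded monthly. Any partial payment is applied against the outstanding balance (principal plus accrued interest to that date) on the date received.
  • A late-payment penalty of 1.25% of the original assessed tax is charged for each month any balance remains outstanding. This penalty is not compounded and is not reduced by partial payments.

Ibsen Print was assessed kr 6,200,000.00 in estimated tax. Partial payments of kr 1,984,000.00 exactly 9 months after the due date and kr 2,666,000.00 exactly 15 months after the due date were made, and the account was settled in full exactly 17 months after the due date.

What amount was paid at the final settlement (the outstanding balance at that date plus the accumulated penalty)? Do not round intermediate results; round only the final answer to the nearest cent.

Monthly rate = 9% ÷ 12 = 0.75%
Balance at month 9: kr 6,200,000.0000 × (1 + 0.0075)^9 = kr 6,631,277.2029…
After kr 1,984,000.00 payment: kr 6,631,277.2029… − kr 1,984,000.00 = kr 4,647,277.2029…
Balance at month 15: kr 4,647,277.2029… × (1 + 0.0075)^6 = kr 4,860,365.2498…
After kr 2,666,000.00 payment: kr 4,860,365.2498… − kr 2,666,000.00 = kr 2,194,365.2498…
Balance at month 17: kr 2,194,365.2498… × (1 + 0.0075)^2 = kr 2,227,404.1616…
Penalty: 17 × 1.25% × kr 6,200,000.00 = kr 1,317,500.00
Final settlement = outstanding balance + penalty = kr 2,227,404.1616… + kr 1,317,500.00 = kr 3,544,904.16

kr 3,544,904.16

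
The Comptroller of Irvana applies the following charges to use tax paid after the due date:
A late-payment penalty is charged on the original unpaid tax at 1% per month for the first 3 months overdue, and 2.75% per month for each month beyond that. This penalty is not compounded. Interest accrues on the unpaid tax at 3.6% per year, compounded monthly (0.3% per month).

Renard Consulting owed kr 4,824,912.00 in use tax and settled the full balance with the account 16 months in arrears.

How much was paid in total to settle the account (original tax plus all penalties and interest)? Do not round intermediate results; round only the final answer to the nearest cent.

kr 6,931,445.75

Penalty, months 1–3: 3 × 1% × kr 4,824,912.00 = kr 144,747.36
Penalty, months 4–16: 13 × 2.75% × kr 4,824,912.00 = kr 1,724,906.04
Interest: kr 4,824,912.00 × ((1 + 0.003)^16 − 1) = kr 4,824,912.00 × 0.0490953… = kr 236,880.3501…
Total = kr 4,824,912.00 + kr 1,869,653.4000 + kr 236,880.3501… = kr 6,931,445.75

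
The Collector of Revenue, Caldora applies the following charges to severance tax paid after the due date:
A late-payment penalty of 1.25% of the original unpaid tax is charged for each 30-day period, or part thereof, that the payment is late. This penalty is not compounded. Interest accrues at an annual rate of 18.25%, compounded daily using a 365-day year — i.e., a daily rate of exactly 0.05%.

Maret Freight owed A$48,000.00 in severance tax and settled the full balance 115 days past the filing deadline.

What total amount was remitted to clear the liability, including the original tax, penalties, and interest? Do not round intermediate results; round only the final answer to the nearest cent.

A$53,240.16

Penalty periods: ⌈115/30⌉ = 4; penalty = 4 × 1.25% × A$48,000.00 = A$2,400.00
Interest: A$48,000.00 × ((1 + 0.0005)^115 − 1) = A$48,000.00 × 0.05917005… = A$2,840.1624…
Total = A$48,000.00 + A$2,400.0000 + A$2,840.1624… = A$53,240.16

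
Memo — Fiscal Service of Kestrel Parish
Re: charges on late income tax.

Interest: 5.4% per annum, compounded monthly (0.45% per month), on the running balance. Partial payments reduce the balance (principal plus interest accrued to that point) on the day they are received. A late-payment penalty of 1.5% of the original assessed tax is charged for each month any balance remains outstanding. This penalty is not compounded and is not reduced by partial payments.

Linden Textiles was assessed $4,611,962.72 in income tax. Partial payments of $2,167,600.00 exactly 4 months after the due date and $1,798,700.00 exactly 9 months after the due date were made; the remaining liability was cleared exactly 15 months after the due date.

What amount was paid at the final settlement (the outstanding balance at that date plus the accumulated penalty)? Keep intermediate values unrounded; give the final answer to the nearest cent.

Balance at month 4: $4,611,962.7200 × (1 + 0.0045)^4 = $4,695,540.0854…
After $2,167,600.00 payment: $4,695,540.0854… − $2,167,600.00 = $2,527,940.0854…
Balance at month 9: $2,527,940.0854… × (1 + 0.0045)^5 = $2,585,332.9539…
After $1,798,700.00 payment: $2,585,332.9539… − $1,798,700.00 = $786,632.9539…
Balance at month 15: $786,632.9539… × (1 + 0.0045)^6 = $808,112.4219…
Penalty: 15 × 1.5% × $4,611,962.72 = $1,037,691.61…
Final settlement = outstanding balance + penalty = $808,112.4219… + $1,037,691.61… = $1,845,804.03

$1,845,804.03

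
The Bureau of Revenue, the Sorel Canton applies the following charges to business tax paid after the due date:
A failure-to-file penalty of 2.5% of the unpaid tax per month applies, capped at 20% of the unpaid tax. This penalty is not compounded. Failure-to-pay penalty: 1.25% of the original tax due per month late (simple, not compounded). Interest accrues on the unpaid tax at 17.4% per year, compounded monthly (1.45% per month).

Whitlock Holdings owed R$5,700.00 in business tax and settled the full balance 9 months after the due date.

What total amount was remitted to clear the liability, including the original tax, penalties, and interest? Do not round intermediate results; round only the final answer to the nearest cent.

R$8,269.74

Failure-to-file: 9 × 2.5% × R$5,700.00 = R$1,282.50, capped at 20% × R$5,700.00 = R$1,140.00
Failure-to-pay penalty: 9 × 1.25% × R$5,700.00 = R$641.25
Interest: R$5,700.00 × ((1 + 0.0145)^9 − 1) = R$5,700.00 × 0.1383307… = R$788.4852…
Total = R$5,700.00 + R$1,781.2500 + R$788.4852… = R$8,269.74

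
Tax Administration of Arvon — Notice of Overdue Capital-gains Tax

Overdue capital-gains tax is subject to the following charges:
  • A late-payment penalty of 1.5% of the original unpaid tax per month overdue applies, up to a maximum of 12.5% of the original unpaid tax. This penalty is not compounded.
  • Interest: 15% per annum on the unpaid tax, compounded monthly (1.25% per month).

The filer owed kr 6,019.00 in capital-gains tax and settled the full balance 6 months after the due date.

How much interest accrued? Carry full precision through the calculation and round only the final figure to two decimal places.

Interest: kr 6,019.00 × ((1 + 0.0125)^6 − 1) = kr 6,019.00 × 0.0773832… = kr 465.7694…

kr 465.77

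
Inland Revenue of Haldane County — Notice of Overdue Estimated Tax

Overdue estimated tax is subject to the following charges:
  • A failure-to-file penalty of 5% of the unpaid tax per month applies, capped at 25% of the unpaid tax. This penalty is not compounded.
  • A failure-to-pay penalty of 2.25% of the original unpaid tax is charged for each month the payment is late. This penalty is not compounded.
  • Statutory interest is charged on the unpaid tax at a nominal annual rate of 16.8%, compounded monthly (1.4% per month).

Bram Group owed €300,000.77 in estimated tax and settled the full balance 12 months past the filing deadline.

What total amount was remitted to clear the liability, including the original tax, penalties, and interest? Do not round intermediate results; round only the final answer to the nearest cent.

€510,469.05

Failure-to-file: 12 × 5% × €300,000.77 = €180,000.46…, capped at 25% × €300,000.77 = €75,000.19…
Failure-to-pay penalty: 12 × 2.25% × €300,000.77 = €81,000.21…
Interest: €300,000.77 × ((1 + 0.014)^12 − 1) = €300,000.77 × 0.1815591… = €54,467.8785…
Total = €300,000.77 + €156,000.4004 + €54,467.8785… = €510,469.05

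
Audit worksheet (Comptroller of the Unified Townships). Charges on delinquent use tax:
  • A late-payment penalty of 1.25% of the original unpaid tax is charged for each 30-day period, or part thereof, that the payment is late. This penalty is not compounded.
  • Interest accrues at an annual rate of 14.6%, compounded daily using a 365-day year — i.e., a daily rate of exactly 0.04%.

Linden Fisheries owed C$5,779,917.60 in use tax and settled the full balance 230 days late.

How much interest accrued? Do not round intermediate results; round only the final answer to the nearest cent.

Interest: C$5,779,917.60 × ((1 + 0.0004)^230 − 1) = C$5,779,917.60 × 0.09634465… = C$556,864.1644…

C$556,864.16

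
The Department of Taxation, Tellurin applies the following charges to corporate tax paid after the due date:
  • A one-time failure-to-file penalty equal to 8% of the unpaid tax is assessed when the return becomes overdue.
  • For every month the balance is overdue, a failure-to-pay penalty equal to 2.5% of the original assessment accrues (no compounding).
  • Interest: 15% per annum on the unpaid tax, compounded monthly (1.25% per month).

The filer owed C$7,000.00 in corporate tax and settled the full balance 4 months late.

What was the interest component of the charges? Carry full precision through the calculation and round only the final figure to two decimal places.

Interest: C$7,000.00 × ((1 + 0.0125)^4 − 1) = C$7,000.00 × 0.0509453… = C$356.6174…

C$356.62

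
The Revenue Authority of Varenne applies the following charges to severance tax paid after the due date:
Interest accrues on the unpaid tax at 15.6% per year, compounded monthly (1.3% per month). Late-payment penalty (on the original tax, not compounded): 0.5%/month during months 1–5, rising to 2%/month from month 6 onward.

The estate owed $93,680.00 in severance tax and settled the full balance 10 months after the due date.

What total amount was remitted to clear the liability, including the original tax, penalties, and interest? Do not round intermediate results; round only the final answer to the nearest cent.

Penalty, months 1–5: 5 × 0.5% × $93,680.00 = $2,342.00
Penalty, months 6–10: 5 × 2% × $93,680.00 = $9,368.00
Interest: $93,680.00 × ((1 + 0.013)^10 − 1) = $93,680.00 × 0.1378747… = $12,916.1049…
Total = $93,680.00 + $11,710.0000 + $12,916.1049… = $118,306.10

$118,306.10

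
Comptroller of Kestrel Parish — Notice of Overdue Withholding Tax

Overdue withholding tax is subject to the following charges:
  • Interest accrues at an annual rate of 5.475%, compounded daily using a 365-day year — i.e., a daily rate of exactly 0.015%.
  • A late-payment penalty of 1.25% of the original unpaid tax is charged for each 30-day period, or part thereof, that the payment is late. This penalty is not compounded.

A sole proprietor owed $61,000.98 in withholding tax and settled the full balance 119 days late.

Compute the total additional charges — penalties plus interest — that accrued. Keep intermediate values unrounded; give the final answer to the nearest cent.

Penalty periods: ⌈119/30⌉ = 4; penalty = 4 × 1.25% × $61,000.98 = $3,050.05…
Interest: $61,000.98 × ((1 + 0.00015)^119 − 1) = $61,000.98 × 0.01800890… = $1,098.5606…
Penalties + interest = $3,050.0490 + $1,098.5606… = $4,148.61

$4,148.61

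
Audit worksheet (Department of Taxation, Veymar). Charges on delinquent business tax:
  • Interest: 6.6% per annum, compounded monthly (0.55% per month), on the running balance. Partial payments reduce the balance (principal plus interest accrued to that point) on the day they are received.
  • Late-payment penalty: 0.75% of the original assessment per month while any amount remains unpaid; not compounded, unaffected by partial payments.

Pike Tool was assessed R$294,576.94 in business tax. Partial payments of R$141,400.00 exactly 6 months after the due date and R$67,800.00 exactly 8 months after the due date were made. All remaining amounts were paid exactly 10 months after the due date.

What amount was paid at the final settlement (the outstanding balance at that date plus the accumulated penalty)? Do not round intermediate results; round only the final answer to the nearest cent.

Balance at month 6: R$294,576.9400 × (1 + 0.0055)^6 = R$304,432.6276…
After R$141,400.00 payment: R$304,432.6276… − R$141,400.00 = R$163,032.6276…
Balance at month 8: R$163,032.6276… × (1 + 0.0055)^2 = R$164,830.9182…
After R$67,800.00 payment: R$164,830.9182… − R$67,800.00 = R$97,030.9182…
Balance at month 10: R$97,030.9182… × (1 + 0.0055)^2 = R$98,101.1935…
Penalty: 10 × 0.75% × R$294,576.94 = R$22,093.27…
Final settlement = outstanding balance + penalty = R$98,101.1935… + R$22,093.27… = R$120,194.46

R$120,194.46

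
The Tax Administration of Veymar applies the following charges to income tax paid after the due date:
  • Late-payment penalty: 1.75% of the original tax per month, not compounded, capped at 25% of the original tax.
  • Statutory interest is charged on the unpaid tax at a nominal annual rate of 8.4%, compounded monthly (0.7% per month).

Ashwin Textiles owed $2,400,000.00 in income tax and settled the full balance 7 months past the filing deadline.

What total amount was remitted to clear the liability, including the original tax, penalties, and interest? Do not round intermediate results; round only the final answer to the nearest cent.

Penalty: 7 × 1.75% × $2,400,000.00 = $294,000.00 (below the 25% cap of $600,000.00)
Interest: $2,400,000.00 × ((1 + 0.007)^7 − 1) = $2,400,000.00 × 0.0500411… = $120,098.6145…
Total = $2,400,000.00 + $294,000.0000 + $120,098.6145… = $2,814,098.61

$2,814,098.61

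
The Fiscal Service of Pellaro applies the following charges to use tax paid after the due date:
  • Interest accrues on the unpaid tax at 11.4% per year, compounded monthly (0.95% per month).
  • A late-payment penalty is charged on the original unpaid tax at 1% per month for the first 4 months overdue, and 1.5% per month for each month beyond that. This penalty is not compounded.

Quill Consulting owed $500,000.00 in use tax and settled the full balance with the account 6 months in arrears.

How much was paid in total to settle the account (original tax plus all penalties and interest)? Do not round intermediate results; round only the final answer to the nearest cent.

Penalty, months 1–4: 4 × 1% × $500,000.00 = $20,000.00
Penalty, months 5–6: 2 × 1.5% × $500,000.00 = $15,000.00
Interest: $500,000.00 × ((1 + 0.0095)^6 − 1) = $500,000.00 × 0.0583710… = $29,185.5101…
Total = $500,000.00 + $35,000.0000 + $29,185.5101… = $564,185.51

$564,185.51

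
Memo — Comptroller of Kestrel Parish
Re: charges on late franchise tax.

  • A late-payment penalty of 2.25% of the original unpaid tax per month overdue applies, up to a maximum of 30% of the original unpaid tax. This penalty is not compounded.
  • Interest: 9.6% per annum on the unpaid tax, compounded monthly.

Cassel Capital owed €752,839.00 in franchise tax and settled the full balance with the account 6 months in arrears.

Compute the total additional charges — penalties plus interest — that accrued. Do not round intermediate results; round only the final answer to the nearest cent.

Penalty: 6 × 2.25% × €752,839.00 = €101,633.27… (below the 30% cap of €225,851.70)
Interest (9.6%/yr ÷ 12 = 0.8%/month): €752,839.00 × ((1 + 0.008)^6 − 1) = €36,866.7529…
Penalties + interest = €101,633.2650 + €36,866.7529… = €138,500.02

€138,500.02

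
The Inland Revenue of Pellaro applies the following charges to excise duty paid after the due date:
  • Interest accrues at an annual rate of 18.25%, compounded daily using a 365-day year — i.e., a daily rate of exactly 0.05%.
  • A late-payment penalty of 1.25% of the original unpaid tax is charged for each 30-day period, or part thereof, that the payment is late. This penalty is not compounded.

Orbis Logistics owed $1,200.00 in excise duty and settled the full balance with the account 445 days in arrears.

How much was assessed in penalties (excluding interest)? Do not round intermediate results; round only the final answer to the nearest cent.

Penalty periods: ⌈445/30⌉ = 15; penalty = 15 × 1.25% × $1,200.00 = $225.00

$225.00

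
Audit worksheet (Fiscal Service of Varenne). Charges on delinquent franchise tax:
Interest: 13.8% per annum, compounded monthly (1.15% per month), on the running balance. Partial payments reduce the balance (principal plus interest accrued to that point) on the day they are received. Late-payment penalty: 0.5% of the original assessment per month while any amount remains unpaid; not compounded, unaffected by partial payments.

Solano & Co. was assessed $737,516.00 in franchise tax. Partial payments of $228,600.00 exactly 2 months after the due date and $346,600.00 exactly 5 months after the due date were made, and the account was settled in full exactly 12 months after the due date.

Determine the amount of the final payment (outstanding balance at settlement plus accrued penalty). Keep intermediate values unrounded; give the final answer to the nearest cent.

$258,460.26

Balance at month 2: $737,516.0000 × (1 + 0.0115)^2 = $754,576.4045…
After $228,600.00 payment: $754,576.4045… − $228,600.00 = $525,976.4045…
Balance at month 5: $525,976.4045… × (1 + 0.0115)^3 = $544,332.0715…
After $346,600.00 payment: $544,332.0715… − $346,600.00 = $197,732.0715…
Balance at month 12: $197,732.0715… × (1 + 0.0115)^7 = $214,209.3020…
Penalty: 12 × 0.5% × $737,516.00 = $44,250.96
Final settlement = outstanding balance + penalty = $214,209.3020… + $44,250.96 = $258,460.26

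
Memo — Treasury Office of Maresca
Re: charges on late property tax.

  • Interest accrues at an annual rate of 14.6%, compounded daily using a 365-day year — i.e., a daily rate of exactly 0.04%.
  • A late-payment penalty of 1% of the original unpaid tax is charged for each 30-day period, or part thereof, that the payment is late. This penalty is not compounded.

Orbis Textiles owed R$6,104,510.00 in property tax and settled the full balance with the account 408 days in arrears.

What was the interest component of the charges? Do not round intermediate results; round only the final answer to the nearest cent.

Interest: R$6,104,510.00 × ((1 + 0.0004)^408 − 1) = R$6,104,510.00 × 0.17723371… = R$1,081,924.9262…

R$1,081,924.93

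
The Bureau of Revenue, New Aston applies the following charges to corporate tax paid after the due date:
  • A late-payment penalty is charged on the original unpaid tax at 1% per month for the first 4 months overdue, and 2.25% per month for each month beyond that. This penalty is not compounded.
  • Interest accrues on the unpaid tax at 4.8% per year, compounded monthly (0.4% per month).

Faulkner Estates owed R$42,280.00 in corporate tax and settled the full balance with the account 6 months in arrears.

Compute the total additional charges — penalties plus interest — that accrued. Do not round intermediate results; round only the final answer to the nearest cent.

Penalty, months 1–4: 4 × 1% × R$42,280.00 = R$1,691.20
Penalty, months 5–6: 2 × 2.25% × R$42,280.00 = R$1,902.60
Interest: R$42,280.00 × ((1 + 0.004)^6 − 1) = R$42,280.00 × 0.0242413… = R$1,024.9215…
Penalties + interest = R$3,593.8000 + R$1,024.9215… = R$4,618.72

R$4,618.72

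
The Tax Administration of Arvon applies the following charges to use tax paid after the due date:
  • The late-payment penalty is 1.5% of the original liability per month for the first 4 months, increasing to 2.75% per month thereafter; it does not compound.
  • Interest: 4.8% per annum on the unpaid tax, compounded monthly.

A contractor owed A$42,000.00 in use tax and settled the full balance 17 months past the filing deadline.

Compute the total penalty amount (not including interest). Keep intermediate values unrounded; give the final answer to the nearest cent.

Penalty, months 1–4: 4 × 1.5% × A$42,000.00 = A$2,520.00
Penalty, months 5–17: 13 × 2.75% × A$42,000.00 = A$15,015.00
Total penalty = A$2,520.00 + A$15,015.00 = A$17,535.00

A$17,535.00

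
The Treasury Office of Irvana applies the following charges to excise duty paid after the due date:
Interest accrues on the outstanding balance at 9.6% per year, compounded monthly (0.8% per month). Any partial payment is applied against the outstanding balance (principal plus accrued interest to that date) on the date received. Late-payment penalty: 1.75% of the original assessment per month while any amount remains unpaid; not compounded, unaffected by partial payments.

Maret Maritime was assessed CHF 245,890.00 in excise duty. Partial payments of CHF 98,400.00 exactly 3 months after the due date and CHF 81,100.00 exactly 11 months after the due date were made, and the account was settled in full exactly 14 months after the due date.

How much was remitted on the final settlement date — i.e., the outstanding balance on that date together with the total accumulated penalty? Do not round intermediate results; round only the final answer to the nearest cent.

Balance at month 3: CHF 245,890.0000 × (1 + 0.008)^3 = CHF 251,838.6968…
After CHF 98,400.00 payment: CHF 251,838.6968… − CHF 98,400.00 = CHF 153,438.6968…
Balance at month 11: CHF 153,438.6968… × (1 + 0.008)^8 = CHF 163,538.1792…
After CHF 81,100.00 payment: CHF 163,538.1792… − CHF 81,100.00 = CHF 82,438.1792…
Balance at month 14: CHF 82,438.1792… × (1 + 0.008)^3 = CHF 84,432.5658…
Penalty: 14 × 1.75% × CHF 245,890.00 = CHF 60,243.05
Final settlement = outstanding balance + penalty = CHF 84,432.5658… + CHF 60,243.05 = CHF 144,675.62

CHF 144,675.62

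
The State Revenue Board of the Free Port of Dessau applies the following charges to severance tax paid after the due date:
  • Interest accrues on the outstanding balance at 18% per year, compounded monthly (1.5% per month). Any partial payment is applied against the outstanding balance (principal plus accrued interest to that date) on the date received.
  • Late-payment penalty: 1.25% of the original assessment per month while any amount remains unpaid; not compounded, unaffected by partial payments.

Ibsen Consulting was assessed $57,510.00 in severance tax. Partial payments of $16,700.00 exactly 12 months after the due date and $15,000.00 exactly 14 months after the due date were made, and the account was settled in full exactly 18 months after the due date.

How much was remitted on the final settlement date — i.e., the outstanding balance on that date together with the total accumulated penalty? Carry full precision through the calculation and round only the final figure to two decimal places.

$53,943.95

Balance at month 12: $57,510.0000 × (1 + 0.015)^12 = $68,760.0010…
After $16,700.00 payment: $68,760.0010… − $16,700.00 = $52,060.0010…
Balance at month 14: $52,060.0010… × (1 + 0.015)^2 = $53,633.5146…
After $15,000.00 payment: $53,633.5146… − $15,000.00 = $38,633.5146…
Balance at month 18: $38,633.5146… × (1 + 0.015)^4 = $41,004.2042…
Penalty: 18 × 1.25% × $57,510.00 = $12,939.75
Final settlement = outstanding balance + penalty = $41,004.2042… + $12,939.75 = $53,943.95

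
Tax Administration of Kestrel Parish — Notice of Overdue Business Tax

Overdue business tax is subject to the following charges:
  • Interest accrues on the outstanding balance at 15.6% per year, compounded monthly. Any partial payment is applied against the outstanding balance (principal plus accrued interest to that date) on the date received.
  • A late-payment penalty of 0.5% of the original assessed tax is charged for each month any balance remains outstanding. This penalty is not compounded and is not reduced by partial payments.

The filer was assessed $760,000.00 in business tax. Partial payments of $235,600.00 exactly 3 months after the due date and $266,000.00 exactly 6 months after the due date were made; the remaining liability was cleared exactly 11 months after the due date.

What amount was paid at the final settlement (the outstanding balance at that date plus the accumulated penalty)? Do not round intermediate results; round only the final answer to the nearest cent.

Monthly rate = 15.6% ÷ 12 = 1.3%
Balance at month 3: $760,000.0000 × (1 + 0.013)^3 = $790,026.9897…
After $235,600.00 payment: $790,026.9897… − $235,600.00 = $554,426.9897…
Balance at month 6: $554,426.9897… × (1 + 0.013)^3 = $576,331.9549…
After $266,000.00 payment: $576,331.9549… − $266,000.00 = $310,331.9549…
Balance at month 11: $310,331.9549… × (1 + 0.013)^5 = $331,034.8554…
Penalty: 11 × 0.5% × $760,000.00 = $41,800.00
Final settlement = outstanding balance + penalty = $331,034.8554… + $41,800.00 = $372,834.86

$372,834.86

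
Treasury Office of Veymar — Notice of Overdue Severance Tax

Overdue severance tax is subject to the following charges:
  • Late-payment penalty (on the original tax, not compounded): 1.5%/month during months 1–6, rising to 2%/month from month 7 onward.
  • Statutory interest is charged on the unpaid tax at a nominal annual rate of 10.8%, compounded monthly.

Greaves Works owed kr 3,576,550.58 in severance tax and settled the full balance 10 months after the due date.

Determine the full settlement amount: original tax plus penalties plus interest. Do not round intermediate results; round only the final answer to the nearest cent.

Penalty, months 1–6: 6 × 1.5% × kr 3,576,550.58 = kr 321,889.55…
Penalty, months 7–10: 4 × 2% × kr 3,576,550.58 = kr 286,124.05…
Interest (10.8%/yr ÷ 12 = 0.9%/month): kr 3,576,550.58 × ((1 + 0.009)^10 − 1) = kr 335,243.9371…
Total = kr 3,576,550.58 + kr 608,013.5986 + kr 335,243.9371… = kr 4,519,808.12

kr 4,519,808.12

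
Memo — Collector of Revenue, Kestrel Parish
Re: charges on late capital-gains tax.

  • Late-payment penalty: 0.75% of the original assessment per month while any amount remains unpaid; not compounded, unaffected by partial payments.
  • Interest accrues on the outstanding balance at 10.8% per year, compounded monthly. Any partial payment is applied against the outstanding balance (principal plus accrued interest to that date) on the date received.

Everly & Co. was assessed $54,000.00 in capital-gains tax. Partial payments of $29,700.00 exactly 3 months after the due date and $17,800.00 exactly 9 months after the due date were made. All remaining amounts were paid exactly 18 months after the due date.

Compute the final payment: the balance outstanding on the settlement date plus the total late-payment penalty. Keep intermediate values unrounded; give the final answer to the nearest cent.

$17,473.43

Monthly rate = 10.8% ÷ 12 = 0.9%
Balance at month 3: $54,000.0000 × (1 + 0.009)^3 = $55,471.1614…
After $29,700.00 payment: $55,471.1614… − $29,700.00 = $25,771.1614…
Balance at month 9: $25,771.1614… × (1 + 0.009)^6 = $27,194.4943…
After $17,800.00 payment: $27,194.4943… − $17,800.00 = $9,394.4943…
Balance at month 18: $9,394.4943… × (1 + 0.009)^9 = $10,183.4258…
Penalty: 18 × 0.75% × $54,000.00 = $7,290.00
Final settlement = outstanding balance + penalty = $10,183.4258… + $7,290.00 = $17,473.43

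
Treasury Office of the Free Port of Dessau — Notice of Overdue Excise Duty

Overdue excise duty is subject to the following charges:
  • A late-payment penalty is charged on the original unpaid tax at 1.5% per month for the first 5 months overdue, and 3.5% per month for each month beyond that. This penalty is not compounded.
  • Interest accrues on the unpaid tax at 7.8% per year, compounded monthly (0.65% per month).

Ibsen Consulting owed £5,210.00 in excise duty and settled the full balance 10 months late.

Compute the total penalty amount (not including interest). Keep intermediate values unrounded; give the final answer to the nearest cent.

Penalty, months 1–5: 5 × 1.5% × £5,210.00 = £390.75
Penalty, months 6–10: 5 × 3.5% × £5,210.00 = £911.75
Total penalty = £390.75 + £911.75 = £1,302.50

£1,302.50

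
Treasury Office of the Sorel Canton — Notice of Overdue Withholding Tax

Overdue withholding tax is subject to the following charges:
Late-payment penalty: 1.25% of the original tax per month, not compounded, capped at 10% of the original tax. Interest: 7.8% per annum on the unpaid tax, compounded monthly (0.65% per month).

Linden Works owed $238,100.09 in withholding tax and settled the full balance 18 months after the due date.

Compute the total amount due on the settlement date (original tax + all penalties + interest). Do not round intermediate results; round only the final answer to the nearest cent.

Penalty (uncapped): 18 × 1.25% × $238,100.09 = $53,572.52…; cap = 10% × $238,100.09 = $23,810.01… → penalty = $23,810.01…
Interest: $238,100.09 × ((1 + 0.0065)^18 − 1) = $238,100.09 × 0.1236939… = $29,451.5304…
Total = $238,100.09 + $23,810.0090 + $29,451.5304… = $291,361.63

$291,361.63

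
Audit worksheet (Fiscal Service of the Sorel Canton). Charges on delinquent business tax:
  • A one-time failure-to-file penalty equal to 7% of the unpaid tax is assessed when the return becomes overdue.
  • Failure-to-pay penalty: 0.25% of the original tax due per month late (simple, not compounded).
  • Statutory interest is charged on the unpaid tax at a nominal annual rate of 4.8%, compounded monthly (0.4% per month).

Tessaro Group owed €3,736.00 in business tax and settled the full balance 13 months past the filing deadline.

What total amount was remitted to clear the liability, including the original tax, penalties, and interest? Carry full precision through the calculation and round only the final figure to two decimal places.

€4,317.94

Failure-to-file penalty: 7% × €3,736.00 = €261.52
Failure-to-pay penalty = 0.25% × €3,736.00 × 13 mo = €121.42
Interest: €3,736.00 × ((1 + 0.004)^13 − 1) = €3,736.00 × 0.0532665… = €199.0036…
Total = €3,736.00 + €382.9400 + €199.0036… = €4,317.94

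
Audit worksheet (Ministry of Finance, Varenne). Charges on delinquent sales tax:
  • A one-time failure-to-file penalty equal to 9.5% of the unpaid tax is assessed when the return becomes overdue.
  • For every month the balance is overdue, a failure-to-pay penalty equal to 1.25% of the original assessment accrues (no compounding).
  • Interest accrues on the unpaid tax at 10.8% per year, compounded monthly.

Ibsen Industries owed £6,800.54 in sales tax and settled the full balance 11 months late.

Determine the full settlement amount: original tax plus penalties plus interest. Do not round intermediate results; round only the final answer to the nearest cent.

£9,086.05

Failure-to-file penalty: 9.5% × £6,800.54 = £646.05…
Failure-to-pay penalty = 1.25% × £6,800.54 × 11 mo = £935.07…
Interest (10.8%/yr ÷ 12 = 0.9%/month): £6,800.54 × ((1 + 0.009)^11 − 1) = £704.3828…
Total = £6,800.54 + £1,581.1256… + £704.3828… = £9,086.05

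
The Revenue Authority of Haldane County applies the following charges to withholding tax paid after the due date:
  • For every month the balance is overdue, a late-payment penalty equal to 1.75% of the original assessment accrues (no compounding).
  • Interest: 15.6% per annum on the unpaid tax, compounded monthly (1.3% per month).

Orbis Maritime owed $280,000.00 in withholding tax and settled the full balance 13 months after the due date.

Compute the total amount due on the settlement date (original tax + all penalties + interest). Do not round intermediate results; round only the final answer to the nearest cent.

Late-payment penalty: 13 × 1.75% × $280,000.00 = $63,700.00
Interest: $280,000.00 × ((1 + 0.013)^13 − 1) = $280,000.00 × 0.1828312… = $51,192.7498…
Total = $280,000.00 + $63,700.0000 + $51,192.7498… = $394,892.75

$394,892.75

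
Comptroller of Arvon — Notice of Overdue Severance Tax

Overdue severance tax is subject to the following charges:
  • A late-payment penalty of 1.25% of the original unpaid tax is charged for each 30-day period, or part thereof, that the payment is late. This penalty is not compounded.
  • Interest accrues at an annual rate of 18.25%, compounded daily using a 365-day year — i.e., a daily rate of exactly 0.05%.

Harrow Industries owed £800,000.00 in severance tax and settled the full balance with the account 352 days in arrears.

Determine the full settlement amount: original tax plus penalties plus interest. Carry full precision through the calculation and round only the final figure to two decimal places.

£1,073,908.49

Penalty periods: ⌈352/30⌉ = 12; penalty = 12 × 1.25% × £800,000.00 = £120,000.00
Interest: £800,000.00 × ((1 + 0.0005)^352 − 1) = £800,000.00 × 0.19238561… = £153,908.4880…
Total = £800,000.00 + £120,000.0000 + £153,908.4880… = £1,073,908.49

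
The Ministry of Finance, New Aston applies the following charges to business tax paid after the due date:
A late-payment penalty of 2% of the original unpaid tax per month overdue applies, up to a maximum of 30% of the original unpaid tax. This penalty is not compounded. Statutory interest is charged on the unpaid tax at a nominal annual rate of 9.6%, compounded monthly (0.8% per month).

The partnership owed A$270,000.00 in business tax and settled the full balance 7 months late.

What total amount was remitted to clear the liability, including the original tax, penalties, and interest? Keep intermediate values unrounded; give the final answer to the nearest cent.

Penalty: 7 × 2% × A$270,000.00 = A$37,800.00 (below the 30% cap of A$81,000.00)
Interest: A$270,000.00 × ((1 + 0.008)^7 − 1) = A$270,000.00 × 0.0573621… = A$15,487.7573…
Total = A$270,000.00 + A$37,800.0000 + A$15,487.7573… = A$323,287.76

A$323,287.76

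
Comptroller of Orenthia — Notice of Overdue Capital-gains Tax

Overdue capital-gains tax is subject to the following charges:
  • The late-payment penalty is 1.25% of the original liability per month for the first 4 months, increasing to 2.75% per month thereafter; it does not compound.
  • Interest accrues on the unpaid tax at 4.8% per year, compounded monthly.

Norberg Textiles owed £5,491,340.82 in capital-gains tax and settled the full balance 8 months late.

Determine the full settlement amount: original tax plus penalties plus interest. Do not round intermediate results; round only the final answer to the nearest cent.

Penalty, months 1–4: 4 × 1.25% × £5,491,340.82 = £274,567.04…
Penalty, months 5–8: 4 × 2.75% × £5,491,340.82 = £604,047.49…
Interest (4.8%/yr ÷ 12 = 0.4%/month): £5,491,340.82 × ((1 + 0.004)^8 − 1) = £178,202.8066…
Total = £5,491,340.82 + £878,614.5312 + £178,202.8066… = £6,548,158.16

£6,548,158.16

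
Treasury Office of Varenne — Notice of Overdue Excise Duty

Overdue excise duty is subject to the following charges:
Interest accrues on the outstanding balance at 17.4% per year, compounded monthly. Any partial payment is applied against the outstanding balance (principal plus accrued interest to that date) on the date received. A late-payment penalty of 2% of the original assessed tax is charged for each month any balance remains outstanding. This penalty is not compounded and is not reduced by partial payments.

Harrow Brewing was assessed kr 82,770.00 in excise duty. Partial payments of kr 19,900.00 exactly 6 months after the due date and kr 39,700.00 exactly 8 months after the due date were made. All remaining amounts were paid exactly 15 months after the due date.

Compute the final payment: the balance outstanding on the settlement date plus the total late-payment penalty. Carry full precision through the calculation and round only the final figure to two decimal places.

Monthly rate = 17.4% ÷ 12 = 1.45%
Balance at month 6: kr 82,770.0000 × (1 + 0.0145)^6 = kr 90,237.1278…
After kr 19,900.00 payment: kr 90,237.1278… − kr 19,900.00 = kr 70,337.1278…
Balance at month 8: kr 70,337.1278… × (1 + 0.0145)^2 = kr 72,391.6929…
After kr 39,700.00 payment: kr 72,391.6929… − kr 39,700.00 = kr 32,691.6929…
Balance at month 15: kr 32,691.6929… × (1 + 0.0145)^7 = kr 36,157.7810…
Penalty: 15 × 2% × kr 82,770.00 = kr 24,831.00
Final settlement = outstanding balance + penalty = kr 36,157.7810… + kr 24,831.00 = kr 60,988.78

kr 60,988.78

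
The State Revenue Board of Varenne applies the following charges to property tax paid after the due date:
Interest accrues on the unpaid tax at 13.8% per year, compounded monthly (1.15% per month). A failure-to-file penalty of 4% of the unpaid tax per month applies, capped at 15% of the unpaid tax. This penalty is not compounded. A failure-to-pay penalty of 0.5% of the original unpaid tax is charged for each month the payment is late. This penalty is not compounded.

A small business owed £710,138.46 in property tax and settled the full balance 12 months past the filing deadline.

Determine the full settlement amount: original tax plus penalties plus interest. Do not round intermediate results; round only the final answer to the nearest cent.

Failure-to-file: 12 × 4% × £710,138.46 = £340,866.46…, capped at 15% × £710,138.46 = £106,520.77…
Failure-to-pay penalty = 0.5% × £710,138.46 × 12 mo = £42,608.31…
Interest: £710,138.46 × ((1 + 0.0115)^12 − 1) = £710,138.46 × 0.1470719… = £104,441.4208…
Total = £710,138.46 + £149,129.0766 + £104,441.4208… = £963,708.96

£963,708.96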